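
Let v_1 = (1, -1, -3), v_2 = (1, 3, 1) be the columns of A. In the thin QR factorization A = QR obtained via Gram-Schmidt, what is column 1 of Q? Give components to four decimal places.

e_1 = (0.3015, -0.3015, -0.9045)

v_1 = (1, -1, -3); ‖v_1‖ = 3.3166, so e_1 = (0.3015, -0.3015, -0.9045).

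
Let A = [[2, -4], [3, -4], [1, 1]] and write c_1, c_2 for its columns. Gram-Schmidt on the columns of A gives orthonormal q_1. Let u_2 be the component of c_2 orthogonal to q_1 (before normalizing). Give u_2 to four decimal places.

u_2 = (-1.2857, 0.0714, 2.3571)

c_1 = (2, 3, 1); ‖c_1‖ = 3.7417, so q_1 = (0.5345, 0.8018, 0.2673).
q_1·c_2 = 0.5345·(-4) + 0.8018·(-4) + 0.2673·1 = -5.0780.
u_2 = c_2 + 5.0780·q_1 = (-1.2857, 0.0714, 2.3571).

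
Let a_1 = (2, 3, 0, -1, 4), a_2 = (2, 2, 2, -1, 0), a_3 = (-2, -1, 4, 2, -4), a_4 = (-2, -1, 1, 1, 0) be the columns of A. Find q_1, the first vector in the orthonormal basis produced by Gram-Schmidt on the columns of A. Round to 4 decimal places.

a_1 = (2, 3, 0, -1, 4); ‖a_1‖ = 5.4772, so q_1 = (0.3651, 0.5477, 0.0000, -0.1826, 0.7303).

q_1 = (0.3651, 0.5477, 0.0000, -0.1826, 0.7303)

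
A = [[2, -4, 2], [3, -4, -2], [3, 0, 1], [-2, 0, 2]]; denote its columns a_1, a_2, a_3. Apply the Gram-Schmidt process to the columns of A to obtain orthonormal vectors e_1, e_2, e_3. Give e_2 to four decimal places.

e_2 = (-0.6039, -0.4152, 0.5661, -0.3774)

a_1 = (2, 3, 3, -2); ‖a_1‖ = 5.0990, so e_1 = (0.3922, 0.5883, 0.5883, -0.3922).
e_1·a_2 = 0.3922·(-4) + 0.5883·(-4) + 0.5883·0 + (-0.3922)·0 = -3.9223.
u_2 = a_2 + 3.9223·e_1 = (-2.4615, -1.6923, 2.3077, -1.5385).
‖u_2‖ = 4.0762, so e_2 = (-0.6039, -0.4152, 0.5661, -0.3774).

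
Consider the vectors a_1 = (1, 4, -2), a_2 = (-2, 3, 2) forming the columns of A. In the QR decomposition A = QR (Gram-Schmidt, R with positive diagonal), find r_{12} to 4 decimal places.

r_{12} = 1.3093

a_1 = (1, 4, -2); ‖a_1‖ = 4.5826, so e_1 = (0.2182, 0.8729, -0.4364).
r_{12} = e_1·a_2 = 1.3093.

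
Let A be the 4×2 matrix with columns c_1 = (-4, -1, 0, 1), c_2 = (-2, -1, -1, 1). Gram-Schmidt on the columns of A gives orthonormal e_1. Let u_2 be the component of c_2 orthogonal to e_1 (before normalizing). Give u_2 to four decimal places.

e_1 = c_1/‖c_1‖ = (-4, -1, 0, 1)/4.2426 = (-0.9428, -0.2357, 0.0000, 0.2357).
r_{12} = e_1·c_2 = 2.3570.
u_2 = c_2 − 2.3570·e_1 = (0.2222, -0.4444, -1.0000, 0.4444).

u_2 = (0.2222, -0.4444, -1.0000, 0.4444)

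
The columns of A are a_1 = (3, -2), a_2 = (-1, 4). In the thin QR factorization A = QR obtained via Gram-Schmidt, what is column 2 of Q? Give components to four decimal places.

a_1 = (3, -2); ‖a_1‖ = 3.6056, so e_1 = (0.8321, -0.5547).
e_1·a_2 = 0.8321·(-1) + (-0.5547)·4 = -3.0509.
u_2 = a_2 + 3.0509·e_1 = (1.5385, 2.3077).
‖u_2‖ = 2.7735, so e_2 = (0.5547, 0.8321).

e_2 = (0.5547, 0.8321)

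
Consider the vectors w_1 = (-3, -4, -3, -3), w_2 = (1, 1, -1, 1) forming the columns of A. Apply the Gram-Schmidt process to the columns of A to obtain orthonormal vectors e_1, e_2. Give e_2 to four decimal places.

e_2 = (0.3025, 0.2063, -0.8800, 0.3025)

w_1 = (-3, -4, -3, -3); ‖w_1‖ = 6.5574, so e_1 = (-0.4575, -0.6100, -0.4575, -0.4575).
e_1·w_2 = (-0.4575)·1 + (-0.6100)·1 + (-0.4575)·(-1) + (-0.4575)·1 = -1.0675.
u_2 = w_2 + 1.0675·e_1 = (0.5116, 0.3488, -1.4884, 0.5116).
‖u_2‖ = 1.6913, so e_2 = (0.3025, 0.2063, -0.8800, 0.3025).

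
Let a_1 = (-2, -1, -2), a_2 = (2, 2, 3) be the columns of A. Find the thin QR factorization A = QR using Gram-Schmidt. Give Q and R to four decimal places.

Q = [[-0.6667, -0.6667], [-0.3333, 0.6667], [-0.6667, 0.3333]], R = [[3.0000, -4.0000], [0.0000, 1.0000]]

a_1 = (-2, -1, -2); ‖a_1‖ = 3.0000, so q_1 = (-0.6667, -0.3333, -0.6667).
q_1·a_2 = (-0.6667)·2 + (-0.3333)·2 + (-0.6667)·3 = -4.0000.
u_2 = a_2 + 4.0000·q_1 = (-0.6667, 0.6667, 0.3333).
‖u_2‖ = 1.0000, so q_2 = (-0.6667, 0.6667, 0.3333).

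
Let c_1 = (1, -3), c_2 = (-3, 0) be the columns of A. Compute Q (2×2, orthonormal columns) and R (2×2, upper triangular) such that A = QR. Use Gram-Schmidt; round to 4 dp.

Q = [[0.3162, -0.9487], [-0.9487, -0.3162]], R = [[3.1623, -0.9487], [0.0000, 2.8460]]

e_1 = c_1/‖c_1‖ = (1, -3)/3.1623 = (0.3162, -0.9487).
r_{12} = e_1·c_2 = -0.9487.
u_2 = c_2 + 0.9487·e_1 = (-2.7000, -0.9000).
‖u_2‖ = 2.8460, so e_2 = (-0.9487, -0.3162).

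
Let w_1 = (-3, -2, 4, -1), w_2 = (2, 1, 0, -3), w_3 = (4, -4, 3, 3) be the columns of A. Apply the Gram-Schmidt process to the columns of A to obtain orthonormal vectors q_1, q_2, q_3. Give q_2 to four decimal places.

w_1 = (-3, -2, 4, -1); ‖w_1‖ = 5.4772, so q_1 = (-0.5477, -0.3651, 0.7303, -0.1826).
q_1·w_2 = (-0.5477)·2 + (-0.3651)·1 + 0.7303·0 + (-0.1826)·(-3) = -0.9129.
u_2 = w_2 + 0.9129·q_1 = (1.5000, 0.6667, 0.6667, -3.1667).
‖u_2‖ = 3.6286, so q_2 = (0.4134, 0.1837, 0.1837, -0.8727).

q_2 = (0.4134, 0.1837, 0.1837, -0.8727)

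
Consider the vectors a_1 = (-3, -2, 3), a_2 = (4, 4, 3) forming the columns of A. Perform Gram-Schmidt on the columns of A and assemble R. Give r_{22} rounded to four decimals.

q_1 = a_1/‖a_1‖ = (-3, -2, 3)/4.6904 = (-0.6396, -0.4264, 0.6396).
r_{12} = q_1·a_2 = -2.3452.
u_2 = a_2 + 2.3452·q_1 = (2.5000, 3.0000, 4.5000).
r_{22} = ‖u_2‖ = 5.9582.

r_{22} = 5.9582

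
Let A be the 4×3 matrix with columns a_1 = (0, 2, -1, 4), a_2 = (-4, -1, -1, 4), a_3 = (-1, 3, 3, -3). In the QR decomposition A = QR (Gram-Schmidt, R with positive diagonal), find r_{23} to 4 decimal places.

e_1 = a_1/‖a_1‖ = (0, 2, -1, 4)/4.5826 = (0.0000, 0.4364, -0.2182, 0.8729).
r_{12} = e_1·a_2 = 3.2733.
u_2 = a_2 − 3.2733·e_1 = (-4.0000, -2.4286, -0.2857, 1.1429).
‖u_2‖ = 4.8255, so e_2 = (-0.8289, -0.5033, -0.0592, 0.2368).
r_{23} = e_2·a_3 = -1.5690.

r_{23} = -1.5690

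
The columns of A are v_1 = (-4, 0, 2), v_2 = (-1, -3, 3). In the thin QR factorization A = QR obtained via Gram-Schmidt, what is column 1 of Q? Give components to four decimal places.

e_1 = (-0.8944, 0.0000, 0.4472)

e_1 = v_1/‖v_1‖ = (-4, 0, 2)/4.4721 = (-0.8944, 0.0000, 0.4472).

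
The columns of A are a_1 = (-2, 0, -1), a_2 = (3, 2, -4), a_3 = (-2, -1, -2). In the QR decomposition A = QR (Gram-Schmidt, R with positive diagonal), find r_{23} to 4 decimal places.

r_{23} = 0.4519

a_1 = (-2, 0, -1); ‖a_1‖ = 2.2361, so e_1 = (-0.8944, 0.0000, -0.4472).
e_1·a_2 = (-0.8944)·3 + 0.0000·2 + (-0.4472)·(-4) = -0.8944.
u_2 = a_2 + 0.8944·e_1 = (2.2000, 2.0000, -4.4000).
‖u_2‖ = 5.3104, so e_2 = (0.4143, 0.3766, -0.8286).
r_{23} = e_2·a_3 = 0.4519.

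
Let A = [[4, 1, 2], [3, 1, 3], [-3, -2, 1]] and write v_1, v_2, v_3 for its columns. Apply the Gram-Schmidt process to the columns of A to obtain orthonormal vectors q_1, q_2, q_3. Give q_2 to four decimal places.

q_2 = (-0.5218, -0.1449, -0.8407)

q_1 = v_1/‖v_1‖ = (4, 3, -3)/5.8310 = (0.6860, 0.5145, -0.5145).
r_{12} = q_1·v_2 = 2.2295.
u_2 = v_2 − 2.2295·q_1 = (-0.5294, -0.1471, -0.8529).
‖u_2‖ = 1.0146, so q_2 = (-0.5218, -0.1449, -0.8407).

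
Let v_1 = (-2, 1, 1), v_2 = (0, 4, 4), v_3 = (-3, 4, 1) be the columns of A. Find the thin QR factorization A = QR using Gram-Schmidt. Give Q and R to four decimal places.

q_1 = v_1/‖v_1‖ = (-2, 1, 1)/2.4495 = (-0.8165, 0.4082, 0.4082).
r_{12} = q_1·v_2 = 3.2660.
u_2 = v_2 − 3.2660·q_1 = (2.6667, 2.6667, 2.6667).
‖u_2‖ = 4.6188, so q_2 = (0.5774, 0.5774, 0.5774).
r_{13} = q_1·v_3 = 4.4907; r_{23} = q_2·v_3 = 1.1547.
u_3 = v_3 − 4.4907·q_1 − 1.1547·q_2 = (0.0000, 1.5000, -1.5000).
‖u_3‖ = 2.1213, so q_3 = (0.0000, 0.7071, -0.7071).

Q = [[-0.8165, 0.5774, 0.0000], [0.4082, 0.5774, 0.7071], [0.4082, 0.5774, -0.7071]], R = [[2.4495, 3.2660, 4.4907], [0.0000, 4.6188, 1.1547], [0.0000, 0.0000, 2.1213]]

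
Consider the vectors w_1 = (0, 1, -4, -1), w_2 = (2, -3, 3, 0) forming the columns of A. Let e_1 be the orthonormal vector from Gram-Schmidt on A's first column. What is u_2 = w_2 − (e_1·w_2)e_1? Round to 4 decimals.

e_1 = w_1/‖w_1‖ = (0, 1, -4, -1)/4.2426 = (0.0000, 0.2357, -0.9428, -0.2357).
r_{12} = e_1·w_2 = -3.5355.
u_2 = w_2 + 3.5355·e_1 = (2.0000, -2.1667, -0.3333, -0.8333).

u_2 = (2.0000, -2.1667, -0.3333, -0.8333)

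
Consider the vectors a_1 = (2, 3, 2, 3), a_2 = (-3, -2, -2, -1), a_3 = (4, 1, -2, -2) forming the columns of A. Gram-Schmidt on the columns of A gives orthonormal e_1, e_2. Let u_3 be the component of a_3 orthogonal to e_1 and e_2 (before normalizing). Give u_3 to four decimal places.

e_1 = a_1/‖a_1‖ = (2, 3, 2, 3)/5.0990 = (0.3922, 0.5883, 0.3922, 0.5883).
r_{12} = e_1·a_2 = -3.7262.
u_2 = a_2 + 3.7262·e_1 = (-1.5385, 0.1923, -0.5385, 1.1923).
‖u_2‖ = 2.0286, so e_2 = (-0.7584, 0.0948, -0.2654, 0.5877).
r_{13} = e_1·a_3 = 0.1961; r_{23} = e_2·a_3 = -3.5833.
u_3 = a_3 − 0.1961·e_1 + 3.5833·e_2 = (1.2056, 1.2243, -3.0280, -0.0093).

u_3 = (1.2056, 1.2243, -3.0280, -0.0093)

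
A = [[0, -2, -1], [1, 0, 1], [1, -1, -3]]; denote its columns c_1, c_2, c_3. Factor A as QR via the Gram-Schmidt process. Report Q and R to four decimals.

Q = [[0.0000, -0.9428, 0.3333], [0.7071, 0.2357, 0.6667], [0.7071, -0.2357, -0.6667]], R = [[1.4142, -0.7071, -1.4142], [0.0000, 2.1213, 1.8856], [0.0000, 0.0000, 2.3333]]

c_1 = (0, 1, 1); ‖c_1‖ = 1.4142, so q_1 = (0.0000, 0.7071, 0.7071).
q_1·c_2 = 0.0000·(-2) + 0.7071·0 + 0.7071·(-1) = -0.7071.
u_2 = c_2 + 0.7071·q_1 = (-2.0000, 0.5000, -0.5000).
‖u_2‖ = 2.1213, so q_2 = (-0.9428, 0.2357, -0.2357).
q_1·c_3 = 0.0000·(-1) + 0.7071·1 + 0.7071·(-3) = -1.4142; q_2·c_3 = (-0.9428)·(-1) + 0.2357·1 + (-0.2357)·(-3) = 1.8856.
u_3 = c_3 + 1.4142·q_1 − 1.8856·q_2 = (0.7778, 1.5556, -1.5556).
‖u_3‖ = 2.3333, so q_3 = (0.3333, 0.6667, -0.6667).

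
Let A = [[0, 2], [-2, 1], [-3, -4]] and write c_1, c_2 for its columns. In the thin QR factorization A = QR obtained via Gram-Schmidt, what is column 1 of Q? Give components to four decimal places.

q_1 = (0.0000, -0.5547, -0.8321)

c_1 = (0, -2, -3); ‖c_1‖ = 3.6056, so q_1 = (0.0000, -0.5547, -0.8321).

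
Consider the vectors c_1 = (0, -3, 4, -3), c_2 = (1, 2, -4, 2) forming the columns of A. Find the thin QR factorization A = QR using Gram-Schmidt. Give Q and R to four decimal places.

Q = [[0.0000, 0.7177], [-0.5145, -0.3378], [0.6860, -0.5066], [-0.5145, -0.3378]], R = [[5.8310, -4.8020], [0.0000, 1.3933]]

c_1 = (0, -3, 4, -3); ‖c_1‖ = 5.8310, so q_1 = (0.0000, -0.5145, 0.6860, -0.5145).
q_1·c_2 = 0.0000·1 + (-0.5145)·2 + 0.6860·(-4) + (-0.5145)·2 = -4.8020.
u_2 = c_2 + 4.8020·q_1 = (1.0000, -0.4706, -0.7059, -0.4706).
‖u_2‖ = 1.3933, so q_2 = (0.7177, -0.3378, -0.5066, -0.3378).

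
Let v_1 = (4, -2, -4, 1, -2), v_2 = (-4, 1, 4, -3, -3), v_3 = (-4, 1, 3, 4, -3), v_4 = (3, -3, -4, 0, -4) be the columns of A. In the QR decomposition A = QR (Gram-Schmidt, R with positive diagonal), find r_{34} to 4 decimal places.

r_{34} = 0.0745

v_1 = (4, -2, -4, 1, -2); ‖v_1‖ = 6.4031, so q_1 = (0.6247, -0.3123, -0.6247, 0.1562, -0.3123).
q_1·v_2 = 0.6247·(-4) + (-0.3123)·1 + (-0.6247)·4 + 0.1562·(-3) + (-0.3123)·(-3) = -4.8414.
u_2 = v_2 + 4.8414·q_1 = (-0.9756, -0.5122, 0.9756, -2.2439, -4.5122).
‖u_2‖ = 5.2499, so q_2 = (-0.1858, -0.0976, 0.1858, -0.4274, -0.8595).
q_1·v_3 = 0.6247·(-4) + (-0.3123)·1 + (-0.6247)·3 + 0.1562·4 + (-0.3123)·(-3) = -3.1235; q_2·v_3 = (-0.1858)·(-4) + (-0.0976)·1 + 0.1858·3 + (-0.4274)·4 + (-0.8595)·(-3) = 2.0721.
u_3 = v_3 + 3.1235·q_1 − 2.0721·q_2 = (-1.6637, 0.2265, 0.6637, 5.3735, -2.1947).
‖u_3‖ = 6.0787, so q_3 = (-0.2737, 0.0373, 0.1092, 0.8840, -0.3610).
r_{34} = q_3·v_4 = 0.0745.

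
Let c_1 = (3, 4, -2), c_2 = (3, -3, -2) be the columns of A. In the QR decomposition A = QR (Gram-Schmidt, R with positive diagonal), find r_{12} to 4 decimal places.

c_1 = (3, 4, -2); ‖c_1‖ = 5.3852, so e_1 = (0.5571, 0.7428, -0.3714).
r_{12} = e_1·c_2 = 0.1857.

r_{12} = 0.1857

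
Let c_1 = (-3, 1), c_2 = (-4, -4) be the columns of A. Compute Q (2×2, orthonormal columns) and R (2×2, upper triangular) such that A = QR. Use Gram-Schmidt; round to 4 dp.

c_1 = (-3, 1); ‖c_1‖ = 3.1623, so e_1 = (-0.9487, 0.3162).
e_1·c_2 = (-0.9487)·(-4) + 0.3162·(-4) = 2.5298.
u_2 = c_2 − 2.5298·e_1 = (-1.6000, -4.8000).
‖u_2‖ = 5.0596, so e_2 = (-0.3162, -0.9487).

Q = [[-0.9487, -0.3162], [0.3162, -0.9487]], R = [[3.1623, 2.5298], [0.0000, 5.0596]]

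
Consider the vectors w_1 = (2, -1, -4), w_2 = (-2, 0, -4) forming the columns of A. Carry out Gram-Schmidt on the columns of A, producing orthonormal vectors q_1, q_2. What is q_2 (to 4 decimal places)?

q_2 = (-0.8669, 0.1576, -0.4729)

q_1 = w_1/‖w_1‖ = (2, -1, -4)/4.5826 = (0.4364, -0.2182, -0.8729).
r_{12} = q_1·w_2 = 2.6186.
u_2 = w_2 − 2.6186·q_1 = (-3.1429, 0.5714, -1.7143).
‖u_2‖ = 3.6253, so q_2 = (-0.8669, 0.1576, -0.4729).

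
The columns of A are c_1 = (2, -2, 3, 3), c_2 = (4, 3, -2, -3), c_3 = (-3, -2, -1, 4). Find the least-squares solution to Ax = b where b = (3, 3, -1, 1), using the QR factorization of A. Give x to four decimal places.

x = (0.3908, 1.1119, 0.6132)

c_1 = (2, -2, 3, 3); ‖c_1‖ = 5.0990, so e_1 = (0.3922, -0.3922, 0.5883, 0.5883).
e_1·c_2 = 0.3922·4 + (-0.3922)·3 + 0.5883·(-2) + 0.5883·(-3) = -2.5495.
u_2 = c_2 + 2.5495·e_1 = (5.0000, 2.0000, -0.5000, -1.5000).
‖u_2‖ = 5.6125, so e_2 = (0.8909, 0.3563, -0.0891, -0.2673).
e_1·c_3 = 0.3922·(-3) + (-0.3922)·(-2) + 0.5883·(-1) + 0.5883·4 = 1.3728; e_2·c_3 = 0.8909·(-3) + 0.3563·(-2) + (-0.0891)·(-1) + (-0.2673)·4 = -4.3653.
u_3 = c_3 − 1.3728·e_1 + 4.3653·e_2 = (0.3504, 0.0940, -2.1966, 2.0256).
‖u_3‖ = 3.0100, so e_3 = (0.1164, 0.0312, -0.7298, 0.6730).
Qᵀb = (0.0000, 3.5635, 1.8457).
Back-substitute: x_3 = 1.8457/3.0100 = 0.6132.
x_2 = (3.5635 + 4.3653·0.6132)/5.6125 = 1.1119.
x_1 = (0.0000 + 2.5495·1.1119 − 1.3728·0.6132)/5.0990 = 0.3908.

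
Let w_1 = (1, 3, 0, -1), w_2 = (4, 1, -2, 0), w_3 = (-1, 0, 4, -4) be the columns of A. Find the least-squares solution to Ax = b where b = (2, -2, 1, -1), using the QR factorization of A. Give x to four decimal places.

e_1 = w_1/‖w_1‖ = (1, 3, 0, -1)/3.3166 = (0.3015, 0.9045, 0.0000, -0.3015).
r_{12} = e_1·w_2 = 2.1106.
u_2 = w_2 − 2.1106·e_1 = (3.3636, -0.9091, -2.0000, 0.6364).
‖u_2‖ = 4.0676, so e_2 = (0.8269, -0.2235, -0.4917, 0.1564).
r_{13} = e_1·w_3 = 0.9045; r_{23} = e_2·w_3 = -3.4195.
u_3 = w_3 − 0.9045·e_1 + 3.4195·e_2 = (1.5549, -1.5824, 2.3187, -3.1923).
‖u_3‖ = 4.5265, so e_3 = (0.3435, -0.3496, 0.5122, -0.7053).
Qᵀb = (-0.9045, 1.4527, 2.6037).
Back-substitute: x_3 = 2.6037/4.5265 = 0.5752.
x_2 = (1.4527 + 3.4195·0.5752)/4.0676 = 0.8407.
x_1 = (-0.9045 − 2.1106·0.8407 − 0.9045·0.5752)/3.3166 = -0.9646.

x = (-0.9646, 0.8407, 0.5752)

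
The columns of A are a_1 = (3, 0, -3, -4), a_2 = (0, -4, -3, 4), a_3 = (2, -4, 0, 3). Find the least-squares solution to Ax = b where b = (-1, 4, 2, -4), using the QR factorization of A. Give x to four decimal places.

e_1 = a_1/‖a_1‖ = (3, 0, -3, -4)/5.8310 = (0.5145, 0.0000, -0.5145, -0.6860).
r_{12} = e_1·a_2 = -1.2005.
u_2 = a_2 + 1.2005·e_1 = (0.6176, -4.0000, -3.6176, 3.1765).
‖u_2‖ = 6.2896, so e_2 = (0.0982, -0.6360, -0.5752, 0.5050).
r_{13} = e_1·a_3 = -1.0290; r_{23} = e_2·a_3 = 4.2554.
u_3 = a_3 + 1.0290·e_1 − 4.2554·e_2 = (2.1115, -1.2937, 1.9182, 0.1450).
‖u_3‖ = 3.1357, so e_3 = (0.6734, -0.4126, 0.6117, 0.0462).
Qᵀb = (1.2005, -5.8126, -1.2851).
Back-substitute: x_3 = -1.2851/3.1357 = -0.4098.
x_2 = (-5.8126 − 4.2554·(-0.4098))/6.2896 = -0.6469.
x_1 = (1.2005 + 1.2005·(-0.6469) + 1.0290·(-0.4098))/5.8310 = 0.0004.

x = (0.0004, -0.6469, -0.4098)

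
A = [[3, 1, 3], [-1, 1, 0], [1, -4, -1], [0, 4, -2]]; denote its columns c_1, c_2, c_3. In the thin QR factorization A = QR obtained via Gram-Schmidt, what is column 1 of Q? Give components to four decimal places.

e_1 = (0.9045, -0.3015, 0.3015, 0.0000)

c_1 = (3, -1, 1, 0); ‖c_1‖ = 3.3166, so e_1 = (0.9045, -0.3015, 0.3015, 0.0000).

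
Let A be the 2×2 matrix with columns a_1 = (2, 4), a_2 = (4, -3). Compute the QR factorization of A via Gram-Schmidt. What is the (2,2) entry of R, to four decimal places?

a_1 = (2, 4); ‖a_1‖ = 4.4721, so q_1 = (0.4472, 0.8944).
q_1·a_2 = 0.4472·4 + 0.8944·(-3) = -0.8944.
u_2 = a_2 + 0.8944·q_1 = (4.4000, -2.2000).
r_{22} = ‖u_2‖ = 4.9193.

r_{22} = 4.9193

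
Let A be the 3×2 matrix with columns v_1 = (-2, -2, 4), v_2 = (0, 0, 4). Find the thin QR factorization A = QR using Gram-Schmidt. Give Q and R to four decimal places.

q_1 = v_1/‖v_1‖ = (-2, -2, 4)/4.8990 = (-0.4082, -0.4082, 0.8165).
r_{12} = q_1·v_2 = 3.2660.
u_2 = v_2 − 3.2660·q_1 = (1.3333, 1.3333, 1.3333).
‖u_2‖ = 2.3094, so q_2 = (0.5774, 0.5774, 0.5774).

Q = [[-0.4082, 0.5774], [-0.4082, 0.5774], [0.8165, 0.5774]], R = [[4.8990, 3.2660], [0.0000, 2.3094]]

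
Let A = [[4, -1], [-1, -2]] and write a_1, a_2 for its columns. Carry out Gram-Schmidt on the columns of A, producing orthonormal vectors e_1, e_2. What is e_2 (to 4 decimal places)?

a_1 = (4, -1); ‖a_1‖ = 4.1231, so e_1 = (0.9701, -0.2425).
e_1·a_2 = 0.9701·(-1) + (-0.2425)·(-2) = -0.4851.
u_2 = a_2 + 0.4851·e_1 = (-0.5294, -2.1176).
‖u_2‖ = 2.1828, so e_2 = (-0.2425, -0.9701).

e_2 = (-0.2425, -0.9701)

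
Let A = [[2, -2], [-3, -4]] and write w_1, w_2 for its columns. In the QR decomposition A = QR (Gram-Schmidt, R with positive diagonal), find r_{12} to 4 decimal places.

q_1 = w_1/‖w_1‖ = (2, -3)/3.6056 = (0.5547, -0.8321).
r_{12} = q_1·w_2 = 2.2188.

r_{12} = 2.2188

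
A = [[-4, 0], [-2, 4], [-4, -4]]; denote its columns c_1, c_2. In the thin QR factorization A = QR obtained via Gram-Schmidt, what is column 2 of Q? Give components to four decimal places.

e_1 = c_1/‖c_1‖ = (-4, -2, -4)/6.0000 = (-0.6667, -0.3333, -0.6667).
r_{12} = e_1·c_2 = 1.3333.
u_2 = c_2 − 1.3333·e_1 = (0.8889, 4.4444, -3.1111).
‖u_2‖ = 5.4975, so e_2 = (0.1617, 0.8085, -0.5659).

e_2 = (0.1617, 0.8085, -0.5659)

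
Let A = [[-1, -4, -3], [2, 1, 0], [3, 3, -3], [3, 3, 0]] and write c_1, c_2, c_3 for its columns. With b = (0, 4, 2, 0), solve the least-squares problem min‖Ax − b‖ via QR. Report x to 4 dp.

c_1 = (-1, 2, 3, 3); ‖c_1‖ = 4.7958, so e_1 = (-0.2085, 0.4170, 0.6255, 0.6255).
e_1·c_2 = (-0.2085)·(-4) + 0.4170·1 + 0.6255·3 + 0.6255·3 = 5.0043.
u_2 = c_2 − 5.0043·e_1 = (-2.9565, -1.0870, -0.1304, -0.1304).
‖u_2‖ = 3.1554, so e_2 = (-0.9370, -0.3445, -0.0413, -0.0413).
e_1·c_3 = (-0.2085)·(-3) + 0.4170·0 + 0.6255·(-3) + 0.6255·0 = -1.2511; e_2·c_3 = (-0.9370)·(-3) + (-0.3445)·0 + (-0.0413)·(-3) + (-0.0413)·0 = 2.9349.
u_3 = c_3 + 1.2511·e_1 − 2.9349·e_2 = (-0.5109, 1.5328, -2.0961, 0.9039).
‖u_3‖ = 2.7966, so e_3 = (-0.1827, 0.5481, -0.7495, 0.3232).
Qᵀb = (2.9192, -1.4606, 0.6933).
Back-substitute: x_3 = 0.6933/2.7966 = 0.2479.
x_2 = (-1.4606 − 2.9349·0.2479)/3.1554 = -0.6935.
x_1 = (2.9192 − 5.0043·(-0.6935) + 1.2511·0.2479)/4.7958 = 1.3970.

x = (1.3970, -0.6935, 0.2479)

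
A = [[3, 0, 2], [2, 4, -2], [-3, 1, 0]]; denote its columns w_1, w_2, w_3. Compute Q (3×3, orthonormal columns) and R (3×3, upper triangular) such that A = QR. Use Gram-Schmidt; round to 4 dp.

Q = [[0.6396, -0.1712, 0.7494], [0.4264, 0.8902, -0.1606], [-0.6396, 0.4223, 0.6423]], R = [[4.6904, 1.0660, 0.4264], [0.0000, 3.9829, -2.1227], [0.0000, 0.0000, 1.8200]]

w_1 = (3, 2, -3); ‖w_1‖ = 4.6904, so q_1 = (0.6396, 0.4264, -0.6396).
q_1·w_2 = 0.6396·0 + 0.4264·4 + (-0.6396)·1 = 1.0660.
u_2 = w_2 − 1.0660·q_1 = (-0.6818, 3.5455, 1.6818).
‖u_2‖ = 3.9829, so q_2 = (-0.1712, 0.8902, 0.4223).
q_1·w_3 = 0.6396·2 + 0.4264·(-2) + (-0.6396)·0 = 0.4264; q_2·w_3 = (-0.1712)·2 + 0.8902·(-2) + 0.4223·0 = -2.1227.
u_3 = w_3 − 0.4264·q_1 + 2.1227·q_2 = (1.3639, -0.2923, 1.1691).
‖u_3‖ = 1.8200, so q_3 = (0.7494, -0.1606, 0.6423).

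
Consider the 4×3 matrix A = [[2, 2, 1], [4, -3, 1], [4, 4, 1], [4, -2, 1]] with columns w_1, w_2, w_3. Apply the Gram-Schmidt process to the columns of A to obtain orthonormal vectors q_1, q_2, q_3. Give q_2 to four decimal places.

q_2 = (0.3482, -0.5222, 0.6963, -0.3482)

w_1 = (2, 4, 4, 4); ‖w_1‖ = 7.2111, so q_1 = (0.2774, 0.5547, 0.5547, 0.5547).
q_1·w_2 = 0.2774·2 + 0.5547·(-3) + 0.5547·4 + 0.5547·(-2) = 0.0000.
u_2 = w_2 + 0.0000·q_1 = (2.0000, -3.0000, 4.0000, -2.0000).
‖u_2‖ = 5.7446, so q_2 = (0.3482, -0.5222, 0.6963, -0.3482).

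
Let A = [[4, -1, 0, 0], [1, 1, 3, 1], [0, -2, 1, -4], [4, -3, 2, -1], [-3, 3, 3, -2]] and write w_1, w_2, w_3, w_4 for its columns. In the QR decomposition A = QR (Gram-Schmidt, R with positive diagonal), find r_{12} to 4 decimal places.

r_{12} = -3.7033

e_1 = w_1/‖w_1‖ = (4, 1, 0, 4, -3)/6.4807 = (0.6172, 0.1543, 0.0000, 0.6172, -0.4629).
r_{12} = e_1·w_2 = -3.7033.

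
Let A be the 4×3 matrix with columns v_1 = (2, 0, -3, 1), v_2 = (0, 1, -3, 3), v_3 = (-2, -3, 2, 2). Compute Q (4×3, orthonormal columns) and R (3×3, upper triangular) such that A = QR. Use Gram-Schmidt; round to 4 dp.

e_1 = v_1/‖v_1‖ = (2, 0, -3, 1)/3.7417 = (0.5345, 0.0000, -0.8018, 0.2673).
r_{12} = e_1·v_2 = 3.2071.
u_2 = v_2 − 3.2071·e_1 = (-1.7143, 1.0000, -0.4286, 2.1429).
‖u_2‖ = 2.9520, so e_2 = (-0.5807, 0.3388, -0.1452, 0.7259).
r_{13} = e_1·v_3 = -2.1381; r_{23} = e_2·v_3 = 1.3066.
u_3 = v_3 + 2.1381·e_1 − 1.3066·e_2 = (-0.0984, -3.4426, 0.4754, 1.6230).
‖u_3‖ = 3.8368, so e_3 = (-0.0256, -0.8973, 0.1239, 0.4230).

Q = [[0.5345, -0.5807, -0.0256], [0.0000, 0.3388, -0.8973], [-0.8018, -0.1452, 0.1239], [0.2673, 0.7259, 0.4230]], R = [[3.7417, 3.2071, -2.1381], [0.0000, 2.9520, 1.3066], [0.0000, 0.0000, 3.8368]]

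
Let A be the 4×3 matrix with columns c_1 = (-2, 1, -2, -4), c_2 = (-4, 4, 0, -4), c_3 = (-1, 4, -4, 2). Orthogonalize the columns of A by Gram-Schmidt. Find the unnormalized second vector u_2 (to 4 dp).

e_1 = c_1/‖c_1‖ = (-2, 1, -2, -4)/5.0000 = (-0.4000, 0.2000, -0.4000, -0.8000).
r_{12} = e_1·c_2 = 5.6000.
u_2 = c_2 − 5.6000·e_1 = (-1.7600, 2.8800, 2.2400, 0.4800).

u_2 = (-1.7600, 2.8800, 2.2400, 0.4800)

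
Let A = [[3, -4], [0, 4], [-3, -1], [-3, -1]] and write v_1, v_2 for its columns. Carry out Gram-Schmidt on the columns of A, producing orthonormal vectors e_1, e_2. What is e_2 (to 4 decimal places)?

e_2 = (-0.5832, 0.6999, -0.2916, -0.2916)

e_1 = v_1/‖v_1‖ = (3, 0, -3, -3)/5.1962 = (0.5774, 0.0000, -0.5774, -0.5774).
r_{12} = e_1·v_2 = -1.1547.
u_2 = v_2 + 1.1547·e_1 = (-3.3333, 4.0000, -1.6667, -1.6667).
‖u_2‖ = 5.7155, so e_2 = (-0.5832, 0.6999, -0.2916, -0.2916).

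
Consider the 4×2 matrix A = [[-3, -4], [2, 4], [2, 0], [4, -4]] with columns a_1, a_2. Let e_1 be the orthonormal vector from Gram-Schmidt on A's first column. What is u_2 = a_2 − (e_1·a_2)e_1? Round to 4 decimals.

a_1 = (-3, 2, 2, 4); ‖a_1‖ = 5.7446, so e_1 = (-0.5222, 0.3482, 0.3482, 0.6963).
e_1·a_2 = (-0.5222)·(-4) + 0.3482·4 + 0.3482·0 + 0.6963·(-4) = 0.6963.
u_2 = a_2 − 0.6963·e_1 = (-3.6364, 3.7576, -0.2424, -4.4848).

u_2 = (-3.6364, 3.7576, -0.2424, -4.4848)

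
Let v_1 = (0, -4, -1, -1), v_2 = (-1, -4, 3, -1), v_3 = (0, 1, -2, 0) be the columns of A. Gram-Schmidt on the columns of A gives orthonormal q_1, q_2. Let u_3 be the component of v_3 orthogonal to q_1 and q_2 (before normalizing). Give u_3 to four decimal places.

q_1 = v_1/‖v_1‖ = (0, -4, -1, -1)/4.2426 = (0.0000, -0.9428, -0.2357, -0.2357).
r_{12} = q_1·v_2 = 3.2998.
u_2 = v_2 − 3.2998·q_1 = (-1.0000, -0.8889, 3.7778, -0.2222).
‖u_2‖ = 4.0139, so q_2 = (-0.2491, -0.2215, 0.9412, -0.0554).
r_{13} = q_1·v_3 = -0.4714; r_{23} = q_2·v_3 = -2.1038.
u_3 = v_3 + 0.4714·q_1 + 2.1038·q_2 = (-0.5241, 0.0897, -0.1310, -0.2276).

u_3 = (-0.5241, 0.0897, -0.1310, -0.2276)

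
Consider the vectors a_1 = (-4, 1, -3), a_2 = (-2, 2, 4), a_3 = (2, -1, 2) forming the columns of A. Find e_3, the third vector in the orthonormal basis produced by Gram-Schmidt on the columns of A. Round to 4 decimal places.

e_3 = (-0.4016, -0.8835, 0.2410)

a_1 = (-4, 1, -3); ‖a_1‖ = 5.0990, so e_1 = (-0.7845, 0.1961, -0.5883).
e_1·a_2 = (-0.7845)·(-2) + 0.1961·2 + (-0.5883)·4 = -0.3922.
u_2 = a_2 + 0.3922·e_1 = (-2.3077, 2.0769, 3.7692).
‖u_2‖ = 4.8833, so e_2 = (-0.4726, 0.4253, 0.7719).
e_1·a_3 = (-0.7845)·2 + 0.1961·(-1) + (-0.5883)·2 = -2.9417; e_2·a_3 = (-0.4726)·2 + 0.4253·(-1) + 0.7719·2 = 0.1733.
u_3 = a_3 + 2.9417·e_1 − 0.1733·e_2 = (-0.2258, -0.4968, 0.1355).
‖u_3‖ = 0.5623, so e_3 = (-0.4016, -0.8835, 0.2410).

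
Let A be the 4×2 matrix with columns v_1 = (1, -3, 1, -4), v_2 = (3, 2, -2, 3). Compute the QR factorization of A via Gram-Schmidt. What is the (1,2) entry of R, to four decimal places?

r_{12} = -3.2717

e_1 = v_1/‖v_1‖ = (1, -3, 1, -4)/5.1962 = (0.1925, -0.5774, 0.1925, -0.7698).
r_{12} = e_1·v_2 = -3.2717.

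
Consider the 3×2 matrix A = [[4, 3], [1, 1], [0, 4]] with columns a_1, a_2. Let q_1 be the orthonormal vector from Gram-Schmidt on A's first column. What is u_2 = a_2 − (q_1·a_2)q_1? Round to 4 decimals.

u_2 = (-0.0588, 0.2353, 4.0000)

a_1 = (4, 1, 0); ‖a_1‖ = 4.1231, so q_1 = (0.9701, 0.2425, 0.0000).
q_1·a_2 = 0.9701·3 + 0.2425·1 + 0.0000·4 = 3.1530.
u_2 = a_2 − 3.1530·q_1 = (-0.0588, 0.2353, 4.0000).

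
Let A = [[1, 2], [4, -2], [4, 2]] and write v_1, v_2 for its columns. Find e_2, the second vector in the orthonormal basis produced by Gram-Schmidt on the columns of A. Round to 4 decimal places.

e_2 = (0.5627, -0.6506, 0.5100)

v_1 = (1, 4, 4); ‖v_1‖ = 5.7446, so e_1 = (0.1741, 0.6963, 0.6963).
e_1·v_2 = 0.1741·2 + 0.6963·(-2) + 0.6963·2 = 0.3482.
u_2 = v_2 − 0.3482·e_1 = (1.9394, -2.2424, 1.7576).
‖u_2‖ = 3.4466, so e_2 = (0.5627, -0.6506, 0.5100).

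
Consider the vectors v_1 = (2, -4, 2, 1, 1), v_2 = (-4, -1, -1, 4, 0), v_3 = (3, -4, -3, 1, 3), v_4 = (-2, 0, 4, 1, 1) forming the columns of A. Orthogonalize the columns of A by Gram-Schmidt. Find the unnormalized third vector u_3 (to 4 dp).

u_3 = (1.5227, -0.9023, -4.5250, 0.1659, 2.2295)

q_1 = v_1/‖v_1‖ = (2, -4, 2, 1, 1)/5.0990 = (0.3922, -0.7845, 0.3922, 0.1961, 0.1961).
r_{12} = q_1·v_2 = -0.3922.
u_2 = v_2 + 0.3922·q_1 = (-3.8462, -1.3077, -0.8462, 4.0769, 0.0769).
‖u_2‖ = 5.8177, so q_2 = (-0.6611, -0.2248, -0.1454, 0.7008, 0.0132).
r_{13} = q_1·v_3 = 3.9223; r_{23} = q_2·v_3 = 0.0926.
u_3 = v_3 − 3.9223·q_1 − 0.0926·q_2 = (1.5227, -0.9023, -4.5250, 0.1659, 2.2295).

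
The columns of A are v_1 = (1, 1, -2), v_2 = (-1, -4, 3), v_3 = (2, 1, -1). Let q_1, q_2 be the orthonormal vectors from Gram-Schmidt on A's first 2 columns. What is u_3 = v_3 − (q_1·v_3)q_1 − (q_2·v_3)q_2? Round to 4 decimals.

v_1 = (1, 1, -2); ‖v_1‖ = 2.4495, so q_1 = (0.4082, 0.4082, -0.8165).
q_1·v_2 = 0.4082·(-1) + 0.4082·(-4) + (-0.8165)·3 = -4.4907.
u_2 = v_2 + 4.4907·q_1 = (0.8333, -2.1667, -0.6667).
‖u_2‖ = 2.4152, so q_2 = (0.3450, -0.8971, -0.2760).
q_1·v_3 = 0.4082·2 + 0.4082·1 + (-0.8165)·(-1) = 2.0412; q_2·v_3 = 0.3450·2 + (-0.8971)·1 + (-0.2760)·(-1) = 0.0690.
u_3 = v_3 − 2.0412·q_1 − 0.0690·q_2 = (1.1429, 0.2286, 0.6857).

u_3 = (1.1429, 0.2286, 0.6857)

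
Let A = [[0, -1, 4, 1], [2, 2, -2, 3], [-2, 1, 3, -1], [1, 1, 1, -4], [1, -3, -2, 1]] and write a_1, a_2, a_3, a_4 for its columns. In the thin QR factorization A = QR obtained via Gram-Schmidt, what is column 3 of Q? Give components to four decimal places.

q_3 = (0.8865, -0.0107, 0.1451, 0.4245, -0.1128)

a_1 = (0, 2, -2, 1, 1); ‖a_1‖ = 3.1623, so q_1 = (0.0000, 0.6325, -0.6325, 0.3162, 0.3162).
q_1·a_2 = 0.0000·(-1) + 0.6325·2 + (-0.6325)·1 + 0.3162·1 + 0.3162·(-3) = 0.0000.
u_2 = a_2 + 0.0000·q_1 = (-1.0000, 2.0000, 1.0000, 1.0000, -3.0000).
‖u_2‖ = 4.0000, so q_2 = (-0.2500, 0.5000, 0.2500, 0.2500, -0.7500).
q_1·a_3 = 0.0000·4 + 0.6325·(-2) + (-0.6325)·3 + 0.3162·1 + 0.3162·(-2) = -3.4785; q_2·a_3 = (-0.2500)·4 + 0.5000·(-2) + 0.2500·3 + 0.2500·1 + (-0.7500)·(-2) = 0.5000.
u_3 = a_3 + 3.4785·q_1 − 0.5000·q_2 = (4.1250, -0.0500, 0.6750, 1.9750, -0.5250).
‖u_3‖ = 4.6530, so q_3 = (0.8865, -0.0107, 0.1451, 0.4245, -0.1128).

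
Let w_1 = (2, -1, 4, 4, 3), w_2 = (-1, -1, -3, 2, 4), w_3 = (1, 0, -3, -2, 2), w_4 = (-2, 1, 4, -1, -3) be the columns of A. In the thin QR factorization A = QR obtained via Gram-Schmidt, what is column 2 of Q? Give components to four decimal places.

e_2 = (-0.2384, -0.1550, -0.6596, 0.2543, 0.6477)

w_1 = (2, -1, 4, 4, 3); ‖w_1‖ = 6.7823, so e_1 = (0.2949, -0.1474, 0.5898, 0.5898, 0.4423).
e_1·w_2 = 0.2949·(-1) + (-0.1474)·(-1) + 0.5898·(-3) + 0.5898·2 + 0.4423·4 = 1.0321.
u_2 = w_2 − 1.0321·e_1 = (-1.3043, -0.8478, -3.6087, 1.3913, 3.5435).
‖u_2‖ = 5.4713, so e_2 = (-0.2384, -0.1550, -0.6596, 0.2543, 0.6477).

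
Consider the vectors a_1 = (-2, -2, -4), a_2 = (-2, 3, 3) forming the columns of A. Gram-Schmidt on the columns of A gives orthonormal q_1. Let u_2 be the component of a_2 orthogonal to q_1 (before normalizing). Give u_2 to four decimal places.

a_1 = (-2, -2, -4); ‖a_1‖ = 4.8990, so q_1 = (-0.4082, -0.4082, -0.8165).
q_1·a_2 = (-0.4082)·(-2) + (-0.4082)·3 + (-0.8165)·3 = -2.8577.
u_2 = a_2 + 2.8577·q_1 = (-3.1667, 1.8333, 0.6667).

u_2 = (-3.1667, 1.8333, 0.6667)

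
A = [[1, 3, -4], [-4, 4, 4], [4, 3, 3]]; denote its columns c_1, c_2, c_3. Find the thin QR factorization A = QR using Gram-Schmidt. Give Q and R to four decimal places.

Q = [[0.1741, 0.5199, -0.8363], [-0.6963, 0.6655, 0.2688], [0.6963, 0.5355, 0.4779]], R = [[5.7446, -0.1741, -1.3926], [0.0000, 5.8284, 2.1889], [0.0000, 0.0000, 5.8540]]

e_1 = c_1/‖c_1‖ = (1, -4, 4)/5.7446 = (0.1741, -0.6963, 0.6963).
r_{12} = e_1·c_2 = -0.1741.
u_2 = c_2 + 0.1741·e_1 = (3.0303, 3.8788, 3.1212).
‖u_2‖ = 5.8284, so e_2 = (0.5199, 0.6655, 0.5355).
r_{13} = e_1·c_3 = -1.3926; r_{23} = e_2·c_3 = 2.1889.
u_3 = c_3 + 1.3926·e_1 − 2.1889·e_2 = (-4.8956, 1.5736, 2.7975).
‖u_3‖ = 5.8540, so e_3 = (-0.8363, 0.2688, 0.4779).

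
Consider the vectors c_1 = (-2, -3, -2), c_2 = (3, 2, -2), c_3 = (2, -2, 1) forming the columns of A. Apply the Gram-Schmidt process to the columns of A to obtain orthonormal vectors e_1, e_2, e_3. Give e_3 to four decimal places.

e_3 = (0.6667, -0.6667, 0.3333)

c_1 = (-2, -3, -2); ‖c_1‖ = 4.1231, so e_1 = (-0.4851, -0.7276, -0.4851).
e_1·c_2 = (-0.4851)·3 + (-0.7276)·2 + (-0.4851)·(-2) = -1.9403.
u_2 = c_2 + 1.9403·e_1 = (2.0588, 0.5882, -2.9412).
‖u_2‖ = 3.6380, so e_2 = (0.5659, 0.1617, -0.8085).
e_1·c_3 = (-0.4851)·2 + (-0.7276)·(-2) + (-0.4851)·1 = 0.0000; e_2·c_3 = 0.5659·2 + 0.1617·(-2) + (-0.8085)·1 = 0.0000.
u_3 = c_3 + 0.0000·e_1 + 0.0000·e_2 = (2.0000, -2.0000, 1.0000).
‖u_3‖ = 3.0000, so e_3 = (0.6667, -0.6667, 0.3333).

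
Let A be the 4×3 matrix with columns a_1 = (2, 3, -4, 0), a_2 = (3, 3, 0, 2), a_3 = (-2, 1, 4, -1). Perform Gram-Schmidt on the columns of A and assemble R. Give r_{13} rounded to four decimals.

r_{13} = -3.1568

q_1 = a_1/‖a_1‖ = (2, 3, -4, 0)/5.3852 = (0.3714, 0.5571, -0.7428, 0.0000).
r_{13} = q_1·a_3 = -3.1568.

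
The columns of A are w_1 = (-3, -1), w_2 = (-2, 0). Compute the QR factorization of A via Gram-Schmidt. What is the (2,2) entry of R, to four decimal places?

w_1 = (-3, -1); ‖w_1‖ = 3.1623, so q_1 = (-0.9487, -0.3162).
q_1·w_2 = (-0.9487)·(-2) + (-0.3162)·0 = 1.8974.
u_2 = w_2 − 1.8974·q_1 = (-0.2000, 0.6000).
r_{22} = ‖u_2‖ = 0.6325.

r_{22} = 0.6325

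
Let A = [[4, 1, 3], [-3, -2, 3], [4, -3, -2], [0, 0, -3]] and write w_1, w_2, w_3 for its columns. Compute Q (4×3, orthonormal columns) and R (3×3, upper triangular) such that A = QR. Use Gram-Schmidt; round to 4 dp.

Q = [[0.6247, 0.3205, 0.5951], [-0.4685, -0.5756, 0.5601], [0.6247, -0.7523, -0.1750], [0.0000, 0.0000, -0.5492]], R = [[6.4031, -0.3123, -0.7809], [0.0000, 3.7286, 0.7392], [0.0000, 0.0000, 5.4630]]

q_1 = w_1/‖w_1‖ = (4, -3, 4, 0)/6.4031 = (0.6247, -0.4685, 0.6247, 0.0000).
r_{12} = q_1·w_2 = -0.3123.
u_2 = w_2 + 0.3123·q_1 = (1.1951, -2.1463, -2.8049, 0.0000).
‖u_2‖ = 3.7286, so q_2 = (0.3205, -0.5756, -0.7523, 0.0000).
r_{13} = q_1·w_3 = -0.7809; r_{23} = q_2·w_3 = 0.7392.
u_3 = w_3 + 0.7809·q_1 − 0.7392·q_2 = (3.2509, 3.0596, -0.9561, -3.0000).
‖u_3‖ = 5.4630, so q_3 = (0.5951, 0.5601, -0.1750, -0.5492).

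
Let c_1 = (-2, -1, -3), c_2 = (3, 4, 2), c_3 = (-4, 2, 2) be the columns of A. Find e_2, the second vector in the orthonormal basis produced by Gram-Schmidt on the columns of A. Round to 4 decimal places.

c_1 = (-2, -1, -3); ‖c_1‖ = 3.7417, so e_1 = (-0.5345, -0.2673, -0.8018).
e_1·c_2 = (-0.5345)·3 + (-0.2673)·4 + (-0.8018)·2 = -4.2762.
u_2 = c_2 + 4.2762·e_1 = (0.7143, 2.8571, -1.4286).
‖u_2‖ = 3.2733, so e_2 = (0.2182, 0.8729, -0.4364).

e_2 = (0.2182, 0.8729, -0.4364)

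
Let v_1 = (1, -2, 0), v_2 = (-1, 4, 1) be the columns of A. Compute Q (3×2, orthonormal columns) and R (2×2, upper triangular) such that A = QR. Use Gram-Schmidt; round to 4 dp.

v_1 = (1, -2, 0); ‖v_1‖ = 2.2361, so e_1 = (0.4472, -0.8944, 0.0000).
e_1·v_2 = 0.4472·(-1) + (-0.8944)·4 + 0.0000·1 = -4.0249.
u_2 = v_2 + 4.0249·e_1 = (0.8000, 0.4000, 1.0000).
‖u_2‖ = 1.3416, so e_2 = (0.5963, 0.2981, 0.7454).

Q = [[0.4472, 0.5963], [-0.8944, 0.2981], [0.0000, 0.7454]], R = [[2.2361, -4.0249], [0.0000, 1.3416]]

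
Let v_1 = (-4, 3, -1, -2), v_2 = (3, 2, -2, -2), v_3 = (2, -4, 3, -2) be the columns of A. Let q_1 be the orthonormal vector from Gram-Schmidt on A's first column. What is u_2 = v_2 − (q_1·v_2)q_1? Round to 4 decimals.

v_1 = (-4, 3, -1, -2); ‖v_1‖ = 5.4772, so q_1 = (-0.7303, 0.5477, -0.1826, -0.3651).
q_1·v_2 = (-0.7303)·3 + 0.5477·2 + (-0.1826)·(-2) + (-0.3651)·(-2) = 0.0000.
u_2 = v_2 + 0.0000·q_1 = (3.0000, 2.0000, -2.0000, -2.0000).

u_2 = (3.0000, 2.0000, -2.0000, -2.0000)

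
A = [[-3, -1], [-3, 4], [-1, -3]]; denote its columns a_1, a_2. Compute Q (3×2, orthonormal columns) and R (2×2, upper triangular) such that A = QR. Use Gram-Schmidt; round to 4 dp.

q_1 = a_1/‖a_1‖ = (-3, -3, -1)/4.3589 = (-0.6882, -0.6882, -0.2294).
r_{12} = q_1·a_2 = -1.3765.
u_2 = a_2 + 1.3765·q_1 = (-1.9474, 3.0526, -3.3158).
‖u_2‖ = 4.9097, so q_2 = (-0.3966, 0.6218, -0.6754).

Q = [[-0.6882, -0.3966], [-0.6882, 0.6218], [-0.2294, -0.6754]], R = [[4.3589, -1.3765], [0.0000, 4.9097]]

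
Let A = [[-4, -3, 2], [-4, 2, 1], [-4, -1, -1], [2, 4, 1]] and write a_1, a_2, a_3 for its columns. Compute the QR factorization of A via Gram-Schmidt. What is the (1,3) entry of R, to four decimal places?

r_{13} = -0.8321

a_1 = (-4, -4, -4, 2); ‖a_1‖ = 7.2111, so e_1 = (-0.5547, -0.5547, -0.5547, 0.2774).
r_{13} = e_1·a_3 = -0.8321.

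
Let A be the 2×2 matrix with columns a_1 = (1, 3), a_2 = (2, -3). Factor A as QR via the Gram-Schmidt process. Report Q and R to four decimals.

Q = [[0.3162, 0.9487], [0.9487, -0.3162]], R = [[3.1623, -2.2136], [0.0000, 2.8460]]

q_1 = a_1/‖a_1‖ = (1, 3)/3.1623 = (0.3162, 0.9487).
r_{12} = q_1·a_2 = -2.2136.
u_2 = a_2 + 2.2136·q_1 = (2.7000, -0.9000).
‖u_2‖ = 2.8460, so q_2 = (0.9487, -0.3162).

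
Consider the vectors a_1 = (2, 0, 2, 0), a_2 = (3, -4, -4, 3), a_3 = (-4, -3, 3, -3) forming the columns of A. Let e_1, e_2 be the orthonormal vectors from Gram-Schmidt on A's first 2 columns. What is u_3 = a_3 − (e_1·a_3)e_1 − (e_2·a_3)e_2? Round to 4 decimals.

a_1 = (2, 0, 2, 0); ‖a_1‖ = 2.8284, so e_1 = (0.7071, 0.0000, 0.7071, 0.0000).
e_1·a_2 = 0.7071·3 + 0.0000·(-4) + 0.7071·(-4) + 0.0000·3 = -0.7071.
u_2 = a_2 + 0.7071·e_1 = (3.5000, -4.0000, -3.5000, 3.0000).
‖u_2‖ = 7.0356, so e_2 = (0.4975, -0.5685, -0.4975, 0.4264).
e_1·a_3 = 0.7071·(-4) + 0.0000·(-3) + 0.7071·3 + 0.0000·(-3) = -0.7071; e_2·a_3 = 0.4975·(-4) + (-0.5685)·(-3) + (-0.4975)·3 + 0.4264·(-3) = -3.0559.
u_3 = a_3 + 0.7071·e_1 + 3.0559·e_2 = (-1.9798, -4.7374, 1.9798, -1.6970).

u_3 = (-1.9798, -4.7374, 1.9798, -1.6970)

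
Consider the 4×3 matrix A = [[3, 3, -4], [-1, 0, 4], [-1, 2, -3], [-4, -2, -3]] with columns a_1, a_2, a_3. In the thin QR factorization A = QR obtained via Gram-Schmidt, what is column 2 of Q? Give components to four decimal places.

a_1 = (3, -1, -1, -4); ‖a_1‖ = 5.1962, so e_1 = (0.5774, -0.1925, -0.1925, -0.7698).
e_1·a_2 = 0.5774·3 + (-0.1925)·0 + (-0.1925)·2 + (-0.7698)·(-2) = 2.8868.
u_2 = a_2 − 2.8868·e_1 = (1.3333, 0.5556, 2.5556, 0.2222).
‖u_2‖ = 2.9439, so e_2 = (0.4529, 0.1887, 0.8681, 0.0755).

e_2 = (0.4529, 0.1887, 0.8681, 0.0755)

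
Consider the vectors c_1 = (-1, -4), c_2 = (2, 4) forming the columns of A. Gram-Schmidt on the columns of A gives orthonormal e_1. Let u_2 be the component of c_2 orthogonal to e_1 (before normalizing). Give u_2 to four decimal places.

c_1 = (-1, -4); ‖c_1‖ = 4.1231, so e_1 = (-0.2425, -0.9701).
e_1·c_2 = (-0.2425)·2 + (-0.9701)·4 = -4.3656.
u_2 = c_2 + 4.3656·e_1 = (0.9412, -0.2353).

u_2 = (0.9412, -0.2353)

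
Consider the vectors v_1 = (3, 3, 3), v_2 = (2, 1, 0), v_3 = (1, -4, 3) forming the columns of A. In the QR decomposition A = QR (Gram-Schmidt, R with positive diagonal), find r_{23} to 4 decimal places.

r_{23} = -1.4142

v_1 = (3, 3, 3); ‖v_1‖ = 5.1962, so e_1 = (0.5774, 0.5774, 0.5774).
e_1·v_2 = 0.5774·2 + 0.5774·1 + 0.5774·0 = 1.7321.
u_2 = v_2 − 1.7321·e_1 = (1.0000, 0.0000, -1.0000).
‖u_2‖ = 1.4142, so e_2 = (0.7071, 0.0000, -0.7071).
r_{23} = e_2·v_3 = -1.4142.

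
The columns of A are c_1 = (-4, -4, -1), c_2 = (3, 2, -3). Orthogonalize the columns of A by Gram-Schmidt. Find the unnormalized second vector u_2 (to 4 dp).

c_1 = (-4, -4, -1); ‖c_1‖ = 5.7446, so e_1 = (-0.6963, -0.6963, -0.1741).
e_1·c_2 = (-0.6963)·3 + (-0.6963)·2 + (-0.1741)·(-3) = -2.9593.
u_2 = c_2 + 2.9593·e_1 = (0.9394, -0.0606, -3.5152).

u_2 = (0.9394, -0.0606, -3.5152)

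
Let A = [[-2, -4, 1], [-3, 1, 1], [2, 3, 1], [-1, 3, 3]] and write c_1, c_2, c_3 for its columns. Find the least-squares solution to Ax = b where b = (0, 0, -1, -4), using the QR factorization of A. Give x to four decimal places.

x = (-0.2299, -0.0841, -1.1352)

e_1 = c_1/‖c_1‖ = (-2, -3, 2, -1)/4.2426 = (-0.4714, -0.7071, 0.4714, -0.2357).
r_{12} = e_1·c_2 = 1.8856.
u_2 = c_2 − 1.8856·e_1 = (-3.1111, 2.3333, 2.1111, 3.4444).
‖u_2‖ = 5.6075, so e_2 = (-0.5548, 0.4161, 0.3765, 0.6143).
r_{13} = e_1·c_3 = -1.4142; r_{23} = e_2·c_3 = 2.0805.
u_3 = c_3 + 1.4142·e_1 − 2.0805·e_2 = (1.4876, -0.8657, 0.8834, 1.3887).
‖u_3‖ = 2.3815, so e_3 = (0.6247, -0.3635, 0.3709, 0.5831).
Qᵀb = (0.4714, -2.8335, -2.7034).
Back-substitute: x_3 = -2.7034/2.3815 = -1.1352.
x_2 = (-2.8335 − 2.0805·(-1.1352))/5.6075 = -0.0841.
x_1 = (0.4714 − 1.8856·(-0.0841) + 1.4142·(-1.1352))/4.2426 = -0.2299.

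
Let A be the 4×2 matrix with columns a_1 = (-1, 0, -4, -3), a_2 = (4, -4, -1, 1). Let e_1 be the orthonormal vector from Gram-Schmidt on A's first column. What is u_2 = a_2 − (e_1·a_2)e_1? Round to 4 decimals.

a_1 = (-1, 0, -4, -3); ‖a_1‖ = 5.0990, so e_1 = (-0.1961, 0.0000, -0.7845, -0.5883).
e_1·a_2 = (-0.1961)·4 + 0.0000·(-4) + (-0.7845)·(-1) + (-0.5883)·1 = -0.5883.
u_2 = a_2 + 0.5883·e_1 = (3.8846, -4.0000, -1.4615, 0.6538).

u_2 = (3.8846, -4.0000, -1.4615, 0.6538)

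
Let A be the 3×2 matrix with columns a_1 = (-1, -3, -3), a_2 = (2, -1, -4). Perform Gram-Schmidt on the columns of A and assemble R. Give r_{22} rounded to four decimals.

a_1 = (-1, -3, -3); ‖a_1‖ = 4.3589, so q_1 = (-0.2294, -0.6882, -0.6882).
q_1·a_2 = (-0.2294)·2 + (-0.6882)·(-1) + (-0.6882)·(-4) = 2.9824.
u_2 = a_2 − 2.9824·q_1 = (2.6842, 1.0526, -1.9474).
r_{22} = ‖u_2‖ = 3.4793.

r_{22} = 3.4793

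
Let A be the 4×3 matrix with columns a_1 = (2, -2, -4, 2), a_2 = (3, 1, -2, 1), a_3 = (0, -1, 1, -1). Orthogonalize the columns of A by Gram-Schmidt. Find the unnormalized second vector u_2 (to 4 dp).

e_1 = a_1/‖a_1‖ = (2, -2, -4, 2)/5.2915 = (0.3780, -0.3780, -0.7559, 0.3780).
r_{12} = e_1·a_2 = 2.6458.
u_2 = a_2 − 2.6458·e_1 = (2.0000, 2.0000, 0.0000, 0.0000).

u_2 = (2.0000, 2.0000, 0.0000, 0.0000)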